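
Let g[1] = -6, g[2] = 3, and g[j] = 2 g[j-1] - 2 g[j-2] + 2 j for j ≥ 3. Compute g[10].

-56

g[3] = 2*3 - 2*(-6) + 6 = 24
g[4] = 2*24 - 2*3 + 8 = 50
g[5] = 2*50 - 2*24 + 10 = 62
g[6] = 2*62 - 2*50 + 12 = 36
g[7] = 2*36 - 2*62 + 14 = -38
g[8] = 2*(-38) - 2*36 + 16 = -132
g[9] = 2*(-132) - 2*(-38) + 18 = -170
g[10] = 2*(-170) - 2*(-132) + 20 = -56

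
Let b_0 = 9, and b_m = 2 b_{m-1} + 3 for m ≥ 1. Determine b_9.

b_1 = 2·9 + 3 = 21
b_2 = 2·21 + 3 = 45
b_3 = 2·45 + 3 = 93
b_4 = 2·93 + 3 = 189
b_5 = 2·189 + 3 = 381
b_6 = 2·381 + 3 = 765
b_7 = 2·765 + 3 = 1533
b_8 = 2·1533 + 3 = 3069
b_9 = 2·3069 + 3 = 6141

6141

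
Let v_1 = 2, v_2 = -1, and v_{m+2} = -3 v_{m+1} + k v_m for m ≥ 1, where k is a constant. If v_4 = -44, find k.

v_3 = 3 + 2k
v_4 = -9 - 7k
So -9 - 7k = -44, giving k = 5.

5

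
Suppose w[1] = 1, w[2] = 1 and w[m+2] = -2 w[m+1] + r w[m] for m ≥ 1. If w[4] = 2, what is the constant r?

w[3] = -2 + r
w[4] = 4 - r
So 4 - r = 2, giving r = 2.

2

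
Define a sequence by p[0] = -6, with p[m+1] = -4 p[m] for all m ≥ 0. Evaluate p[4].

-1536

p[1] = -4·(-6) = 24
p[2] = -4·24 = -96
p[3] = -4·(-96) = 384
p[4] = -4·384 = -1536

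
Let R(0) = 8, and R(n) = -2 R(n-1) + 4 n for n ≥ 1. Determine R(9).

R(1) = -2*8 + 4 = -12
R(2) = -2*(-12) + 8 = 32
R(3) = -2*32 + 12 = -52
R(4) = -2*(-52) + 16 = 120
R(5) = -2*120 + 20 = -220
R(6) = -2*(-220) + 24 = 464
R(7) = -2*464 + 28 = -900
R(8) = -2*(-900) + 32 = 1832
R(9) = -2*1832 + 36 = -3628

-3628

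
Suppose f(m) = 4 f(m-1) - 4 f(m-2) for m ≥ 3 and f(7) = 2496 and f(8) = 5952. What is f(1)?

Rearranging, f(m-2) = (f(m) - 4 f(m-1)) / -4.
f(6) = (5952 - 4(2496)) / -4 = -4032/-4 = 1008
f(5) = (2496 - 4(1008)) / -4 = -1536/-4 = 384
f(4) = (1008 - 4(384)) / -4 = -528/-4 = 132
f(3) = (384 - 4(132)) / -4 = -144/-4 = 36
f(2) = (132 - 4(36)) / -4 = -12/-4 = 3
f(1) = (36 - 4(3)) / -4 = 24/-4 = -6

-6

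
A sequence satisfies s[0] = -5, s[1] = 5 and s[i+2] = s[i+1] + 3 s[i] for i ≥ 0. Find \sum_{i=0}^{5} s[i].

s[2] = 5 + 3*(-5) = -10
s[3] = (-10) + 3*5 = 5
s[4] = 5 + 3*(-10) = -25
s[5] = (-25) + 3*5 = -10
Sum = (-5) + 5 + (-10) + 5 + (-25) + (-10) = -40

-40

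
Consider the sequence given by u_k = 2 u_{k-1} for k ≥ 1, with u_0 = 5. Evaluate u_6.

320

u_1 = 2(5) = 10
u_2 = 2(10) = 20
u_3 = 2(20) = 40
u_4 = 2(40) = 80
u_5 = 2(80) = 160
u_6 = 2(160) = 320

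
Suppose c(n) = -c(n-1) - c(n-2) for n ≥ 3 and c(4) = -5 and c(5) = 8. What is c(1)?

-5

Rearranging, c(n-2) = -(c(n) + c(n-1)).
c(3) = -(8 + (-5)) = -3
c(2) = -(-5 + (-3)) = 8
c(1) = -(-3 + 8) = -5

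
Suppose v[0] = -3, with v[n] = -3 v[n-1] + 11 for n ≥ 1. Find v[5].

1400

v[1] = -3(-3) + 11 = 20
v[2] = -3(20) + 11 = -49
v[3] = -3(-49) + 11 = 158
v[4] = -3(158) + 11 = -463
v[5] = -3(-463) + 11 = 1400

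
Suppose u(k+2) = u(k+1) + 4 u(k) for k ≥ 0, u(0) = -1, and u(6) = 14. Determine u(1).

2

Let u(1) = v.
u(2) = -4 + v
u(3) = -4 + 5v
u(4) = -20 + 9v
u(5) = -36 + 29v
u(6) = -116 + 65v
So -116 + 65v = 14, giving v = 2.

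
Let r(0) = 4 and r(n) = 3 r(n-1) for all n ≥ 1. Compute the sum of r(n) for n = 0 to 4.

484

r(1) = 3(4) = 12
r(2) = 3(12) = 36
r(3) = 3(36) = 108
r(4) = 3(108) = 324
Sum = 4 + 12 + 36 + 108 + 324 = 484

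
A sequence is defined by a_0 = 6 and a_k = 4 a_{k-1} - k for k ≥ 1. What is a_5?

5691

a_1 = 4(6) - 1 = 23
a_2 = 4(23) - 2 = 90
a_3 = 4(90) - 3 = 357
a_4 = 4(357) - 4 = 1424
a_5 = 4(1424) - 5 = 5691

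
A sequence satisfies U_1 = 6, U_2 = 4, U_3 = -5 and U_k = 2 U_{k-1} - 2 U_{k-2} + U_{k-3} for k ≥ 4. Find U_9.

U_4 = 2·(-5) - 2·4 + 6 = -12
U_5 = 2·(-12) - 2·(-5) + 4 = -10
U_6 = 2·(-10) - 2·(-12) + (-5) = -1
U_7 = 2·(-1) - 2·(-10) + (-12) = 6
U_8 = 2·6 - 2·(-1) + (-10) = 4
U_9 = 2·4 - 2·6 + (-1) = -5

-5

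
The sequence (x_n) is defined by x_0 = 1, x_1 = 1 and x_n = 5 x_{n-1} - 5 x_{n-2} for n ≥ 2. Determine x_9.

-18125

x_2 = 5·1 - 5·1 = 0
x_3 = 5·0 - 5·1 = -5
x_4 = 5·(-5) - 5·0 = -25
x_5 = 5·(-25) - 5·(-5) = -100
x_6 = 5·(-100) - 5·(-25) = -375
x_7 = 5·(-375) - 5·(-100) = -1375
x_8 = 5·(-1375) - 5·(-375) = -5000
x_9 = 5·(-5000) - 5·(-1375) = -18125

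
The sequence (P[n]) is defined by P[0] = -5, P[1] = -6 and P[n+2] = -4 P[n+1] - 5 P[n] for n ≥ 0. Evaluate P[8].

P[2] = -4*(-6) - 5*(-5) = 49
P[3] = -4*49 - 5*(-6) = -166
P[4] = -4*(-166) - 5*49 = 419
P[5] = -4*419 - 5*(-166) = -846
P[6] = -4*(-846) - 5*419 = 1289
P[7] = -4*1289 - 5*(-846) = -926
P[8] = -4*(-926) - 5*1289 = -2741

-2741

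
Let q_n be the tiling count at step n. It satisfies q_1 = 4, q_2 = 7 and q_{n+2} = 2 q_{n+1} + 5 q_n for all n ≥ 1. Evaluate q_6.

q_3 = 2·7 + 5·4 = 34
q_4 = 2·34 + 5·7 = 103
q_5 = 2·103 + 5·34 = 376
q_6 = 2·376 + 5·103 = 1267

1267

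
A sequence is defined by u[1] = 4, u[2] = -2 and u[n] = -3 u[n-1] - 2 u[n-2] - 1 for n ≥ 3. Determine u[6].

u[3] = -3·(-2) - 2·4 - 1 = -3
u[4] = -3·(-3) - 2·(-2) - 1 = 12
u[5] = -3·12 - 2·(-3) - 1 = -31
u[6] = -3·(-31) - 2·12 - 1 = 68

68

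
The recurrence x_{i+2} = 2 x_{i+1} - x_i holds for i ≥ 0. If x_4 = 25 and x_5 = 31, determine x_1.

Rearranging, x_{i-2} = -(x_i - 2 x_{i-1}).
x_3 = -(31 - 2*25) = 19
x_2 = -(25 - 2*19) = 13
x_1 = -(19 - 2*13) = 7

7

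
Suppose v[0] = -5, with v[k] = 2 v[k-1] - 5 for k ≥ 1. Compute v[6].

v[1] = 2(-5) - 5 = -15
v[2] = 2(-15) - 5 = -35
v[3] = 2(-35) - 5 = -75
v[4] = 2(-75) - 5 = -155
v[5] = 2(-155) - 5 = -315
v[6] = 2(-315) - 5 = -635

-635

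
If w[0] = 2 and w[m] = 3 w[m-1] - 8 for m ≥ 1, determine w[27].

-15251194969970

The fixed point is -8/(1 - 3) = 4, so w[m] - 4 = 3(w[m-1] - 4).
Hence w[m] = -2·3^m + 4.
w[27] = -2·3^{27} + 4 = -2·7625597484987 + 4 = -15251194969970.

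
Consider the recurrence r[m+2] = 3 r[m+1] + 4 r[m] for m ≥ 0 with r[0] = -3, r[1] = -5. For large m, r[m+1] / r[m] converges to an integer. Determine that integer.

The characteristic equation is r^2 - 3r - 4 = 0, which factors as (r - 4)(r + 1) = 0.
So the roots are 4 and -1. Since |4| > |-1| and the coefficient of 4^m is non-zero, the ratio tends to 4.

4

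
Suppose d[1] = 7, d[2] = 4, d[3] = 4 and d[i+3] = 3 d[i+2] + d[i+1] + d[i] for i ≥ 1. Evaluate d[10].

d[4] = 3(4) + 4 + 7 = 23
d[5] = 3(23) + 4 + 4 = 77
d[6] = 3(77) + 23 + 4 = 258
d[7] = 3(258) + 77 + 23 = 874
d[8] = 3(874) + 258 + 77 = 2957
d[9] = 3(2957) + 874 + 258 = 10003
d[10] = 3(10003) + 2957 + 874 = 33840

33840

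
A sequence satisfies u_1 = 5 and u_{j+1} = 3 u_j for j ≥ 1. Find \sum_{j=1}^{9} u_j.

49205

u_2 = 3·5 = 15
u_3 = 3·15 = 45
u_4 = 3·45 = 135
u_5 = 3·135 = 405
u_6 = 3·405 = 1215
u_7 = 3·1215 = 3645
u_8 = 3·3645 = 10935
u_9 = 3·10935 = 32805
Sum = 5 + 15 + 45 + 135 + 405 + 1215 + 3645 + 10935 + 32805 = 49205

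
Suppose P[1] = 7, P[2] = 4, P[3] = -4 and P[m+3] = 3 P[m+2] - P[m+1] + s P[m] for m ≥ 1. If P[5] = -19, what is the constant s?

1

P[4] = -16 + 7s
P[5] = -44 + 25s
So -44 + 25s = -19, giving s = 1.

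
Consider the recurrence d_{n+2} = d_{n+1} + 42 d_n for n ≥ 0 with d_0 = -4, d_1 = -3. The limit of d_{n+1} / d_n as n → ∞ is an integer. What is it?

The characteristic equation is r^2 - r - 42 = 0, which factors as (r - 7)(r + 6) = 0.
So the roots are 7 and -6. Since |7| > |-6| and the coefficient of 7^n is non-zero, the ratio tends to 7.

7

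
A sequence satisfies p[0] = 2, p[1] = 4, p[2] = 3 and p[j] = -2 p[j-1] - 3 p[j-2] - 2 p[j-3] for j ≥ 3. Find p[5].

p[3] = -2(3) - 3(4) - 2(2) = -22
p[4] = -2(-22) - 3(3) - 2(4) = 27
p[5] = -2(27) - 3(-22) - 2(3) = 6

6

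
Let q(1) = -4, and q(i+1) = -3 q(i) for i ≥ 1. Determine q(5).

q(2) = -3(-4) = 12
q(3) = -3(12) = -36
q(4) = -3(-36) = 108
q(5) = -3(108) = -324

-324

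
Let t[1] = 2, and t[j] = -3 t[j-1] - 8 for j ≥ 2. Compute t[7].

2914

t[2] = -3(2) - 8 = -14
t[3] = -3(-14) - 8 = 34
t[4] = -3(34) - 8 = -110
t[5] = -3(-110) - 8 = 322
t[6] = -3(322) - 8 = -974
t[7] = -3(-974) - 8 = 2914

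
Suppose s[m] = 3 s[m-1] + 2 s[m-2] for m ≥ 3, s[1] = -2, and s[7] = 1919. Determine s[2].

5

Let s[2] = x.
s[3] = -4 + 3x
s[4] = -12 + 11x
s[5] = -44 + 39x
s[6] = -156 + 139x
s[7] = -556 + 495x
So -556 + 495x = 1919, giving x = 5.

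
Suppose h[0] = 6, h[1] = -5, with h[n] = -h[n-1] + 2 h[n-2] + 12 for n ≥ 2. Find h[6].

h[2] = -(-5) + 2·6 + 12 = 29
h[3] = -29 + 2·(-5) + 12 = -27
h[4] = -(-27) + 2·29 + 12 = 97
h[5] = -97 + 2·(-27) + 12 = -139
h[6] = -(-139) + 2·97 + 12 = 345

345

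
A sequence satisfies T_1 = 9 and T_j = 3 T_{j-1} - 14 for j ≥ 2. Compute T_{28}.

The fixed point is -14/(1 - 3) = 7, so T_j - 7 = 3(T_{j-1} - 7).
Hence T_j = 2·3^{j-1} + 7.
T_{28} = 2·3^{27} + 7 = 2·7625597484987 + 7 = 15251194969981.

15251194969981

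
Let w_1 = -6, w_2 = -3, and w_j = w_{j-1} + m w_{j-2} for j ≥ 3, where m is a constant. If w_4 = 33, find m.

w_3 = -3 - 6m
w_4 = -3 - 9m
So -3 - 9m = 33, giving m = -4.

-4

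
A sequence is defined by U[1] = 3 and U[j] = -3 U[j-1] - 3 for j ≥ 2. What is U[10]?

U[2] = -3(3) - 3 = -12
U[3] = -3(-12) - 3 = 33
U[4] = -3(33) - 3 = -102
U[5] = -3(-102) - 3 = 303
U[6] = -3(303) - 3 = -912
U[7] = -3(-912) - 3 = 2733
U[8] = -3(2733) - 3 = -8202
U[9] = -3(-8202) - 3 = 24603
U[10] = -3(24603) - 3 = -73812

-73812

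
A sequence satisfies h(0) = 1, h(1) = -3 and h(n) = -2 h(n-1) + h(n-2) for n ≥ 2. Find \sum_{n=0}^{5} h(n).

h(2) = -2*(-3) + 1 = 7
h(3) = -2*7 + (-3) = -17
h(4) = -2*(-17) + 7 = 41
h(5) = -2*41 + (-17) = -99
Sum = 1 + (-3) + 7 + (-17) + 41 + (-99) = -70

-70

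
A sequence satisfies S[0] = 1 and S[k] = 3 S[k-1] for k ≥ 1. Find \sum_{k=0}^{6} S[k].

1093

S[1] = 3(1) = 3
S[2] = 3(3) = 9
S[3] = 3(9) = 27
S[4] = 3(27) = 81
S[5] = 3(81) = 243
S[6] = 3(243) = 729
Sum = 1 + 3 + 9 + 27 + 81 + 243 + 729 = 1093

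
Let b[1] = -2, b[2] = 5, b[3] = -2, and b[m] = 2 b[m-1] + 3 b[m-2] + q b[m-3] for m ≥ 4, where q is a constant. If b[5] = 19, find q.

3

b[4] = 11 - 2q
b[5] = 16 + q
So 16 + q = 19, giving q = 3.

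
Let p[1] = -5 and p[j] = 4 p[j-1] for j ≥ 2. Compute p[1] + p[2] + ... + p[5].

-1705

p[2] = 4*(-5) = -20
p[3] = 4*(-20) = -80
p[4] = 4*(-80) = -320
p[5] = 4*(-320) = -1280
Sum = (-5) + (-20) + (-80) + (-320) + (-1280) = -1705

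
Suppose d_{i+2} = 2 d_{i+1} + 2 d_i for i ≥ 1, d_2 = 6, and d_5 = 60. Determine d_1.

Let d_1 = z.
d_3 = 12 + 2z
d_4 = 36 + 4z
d_5 = 96 + 12z
So 96 + 12z = 60, giving z = -3.

-3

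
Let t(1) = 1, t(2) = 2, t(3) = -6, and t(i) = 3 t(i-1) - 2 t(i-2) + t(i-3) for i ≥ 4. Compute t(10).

t(4) = 3·(-6) - 2·2 + 1 = -21
t(5) = 3·(-21) - 2·(-6) + 2 = -49
t(6) = 3·(-49) - 2·(-21) + (-6) = -111
t(7) = 3·(-111) - 2·(-49) + (-21) = -256
t(8) = 3·(-256) - 2·(-111) + (-49) = -595
t(9) = 3·(-595) - 2·(-256) + (-111) = -1384
t(10) = 3·(-1384) - 2·(-595) + (-256) = -3218

-3218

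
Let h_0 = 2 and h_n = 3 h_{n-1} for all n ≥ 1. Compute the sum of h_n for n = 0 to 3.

80

h_1 = 3(2) = 6
h_2 = 3(6) = 18
h_3 = 3(18) = 54
Sum = 2 + 6 + 18 + 54 = 80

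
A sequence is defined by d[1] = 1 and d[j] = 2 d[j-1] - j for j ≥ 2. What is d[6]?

d[2] = 2(1) - 2 = 0
d[3] = 2(0) - 3 = -3
d[4] = 2(-3) - 4 = -10
d[5] = 2(-10) - 5 = -25
d[6] = 2(-25) - 6 = -56

-56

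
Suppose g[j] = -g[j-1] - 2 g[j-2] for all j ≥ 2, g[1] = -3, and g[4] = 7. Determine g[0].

8

Let g[0] = v.
g[2] = 3 - 2v
g[3] = 3 + 2v
g[4] = -9 + 2v
So -9 + 2v = 7, giving v = 8.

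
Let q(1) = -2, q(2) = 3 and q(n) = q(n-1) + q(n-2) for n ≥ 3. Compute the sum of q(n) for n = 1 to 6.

q(3) = 3 + (-2) = 1
q(4) = 1 + 3 = 4
q(5) = 4 + 1 = 5
q(6) = 5 + 4 = 9
Sum = (-2) + 3 + 1 + 4 + 5 + 9 = 20

20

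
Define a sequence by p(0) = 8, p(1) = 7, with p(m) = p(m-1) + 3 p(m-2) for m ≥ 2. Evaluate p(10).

p(2) = 7 + 3·8 = 31
p(3) = 31 + 3·7 = 52
p(4) = 52 + 3·31 = 145
p(5) = 145 + 3·52 = 301
p(6) = 301 + 3·145 = 736
p(7) = 736 + 3·301 = 1639
p(8) = 1639 + 3·736 = 3847
p(9) = 3847 + 3·1639 = 8764
p(10) = 8764 + 3·3847 = 20305

20305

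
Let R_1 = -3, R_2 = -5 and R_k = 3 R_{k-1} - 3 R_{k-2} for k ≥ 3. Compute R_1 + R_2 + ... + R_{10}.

487

R_3 = 3(-5) - 3(-3) = -6
R_4 = 3(-6) - 3(-5) = -3
R_5 = 3(-3) - 3(-6) = 9
R_6 = 3(9) - 3(-3) = 36
R_7 = 3(36) - 3(9) = 81
R_8 = 3(81) - 3(36) = 135
R_9 = 3(135) - 3(81) = 162
R_{10} = 3(162) - 3(135) = 81
Sum = (-3) + (-5) + (-6) + (-3) + 9 + 36 + 81 + 135 + 162 + 81 = 487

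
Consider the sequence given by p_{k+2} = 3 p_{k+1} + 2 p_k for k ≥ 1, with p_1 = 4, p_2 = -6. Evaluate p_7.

-1858

p_3 = 3*(-6) + 2*4 = -10
p_4 = 3*(-10) + 2*(-6) = -42
p_5 = 3*(-42) + 2*(-10) = -146
p_6 = 3*(-146) + 2*(-42) = -522
p_7 = 3*(-522) + 2*(-146) = -1858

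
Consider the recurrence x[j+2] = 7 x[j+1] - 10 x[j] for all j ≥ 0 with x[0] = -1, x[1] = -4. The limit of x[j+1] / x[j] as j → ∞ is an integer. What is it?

The characteristic equation is r^2 - 7r + 10 = 0, which factors as (r - 5)(r - 2) = 0.
So the roots are 5 and 2. Since |5| > |2| and the coefficient of 5^j is non-zero, the ratio tends to 5.

5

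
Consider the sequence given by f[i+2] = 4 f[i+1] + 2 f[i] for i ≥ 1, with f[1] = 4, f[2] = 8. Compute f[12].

f[3] = 4*8 + 2*4 = 40
f[4] = 4*40 + 2*8 = 176
f[5] = 4*176 + 2*40 = 784
f[6] = 4*784 + 2*176 = 3488
f[7] = 4*3488 + 2*784 = 15520
f[8] = 4*15520 + 2*3488 = 69056
f[9] = 4*69056 + 2*15520 = 307264
f[10] = 4*307264 + 2*69056 = 1367168
f[11] = 4*1367168 + 2*307264 = 6083200
f[12] = 4*6083200 + 2*1367168 = 27067136

27067136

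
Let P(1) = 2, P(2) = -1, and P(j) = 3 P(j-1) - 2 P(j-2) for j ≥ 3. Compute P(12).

-6139

P(3) = 3·(-1) - 2·2 = -7
P(4) = 3·(-7) - 2·(-1) = -19
P(5) = 3·(-19) - 2·(-7) = -43
P(6) = 3·(-43) - 2·(-19) = -91
P(7) = 3·(-91) - 2·(-43) = -187
P(8) = 3·(-187) - 2·(-91) = -379
P(9) = 3·(-379) - 2·(-187) = -763
P(10) = 3·(-763) - 2·(-379) = -1531
P(11) = 3·(-1531) - 2·(-763) = -3067
P(12) = 3·(-3067) - 2·(-1531) = -6139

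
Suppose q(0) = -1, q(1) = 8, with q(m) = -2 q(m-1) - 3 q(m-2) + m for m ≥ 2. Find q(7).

137

q(2) = -2(8) - 3(-1) + 2 = -11
q(3) = -2(-11) - 3(8) + 3 = 1
q(4) = -2(1) - 3(-11) + 4 = 35
q(5) = -2(35) - 3(1) + 5 = -68
q(6) = -2(-68) - 3(35) + 6 = 37
q(7) = -2(37) - 3(-68) + 7 = 137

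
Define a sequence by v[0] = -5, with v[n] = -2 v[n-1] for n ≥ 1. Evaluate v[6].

-320

v[1] = -2·(-5) = 10
v[2] = -2·10 = -20
v[3] = -2·(-20) = 40
v[4] = -2·40 = -80
v[5] = -2·(-80) = 160
v[6] = -2·160 = -320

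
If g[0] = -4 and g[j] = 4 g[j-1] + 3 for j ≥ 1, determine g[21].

The fixed point is 3/(1 - 4) = -1, so g[j] + 1 = 4(g[j-1] + 1).
Hence g[j] = -3·4^j - 1.
g[21] = -3·4^{21} - 1 = -3·4398046511104 - 1 = -13194139533313.

-13194139533313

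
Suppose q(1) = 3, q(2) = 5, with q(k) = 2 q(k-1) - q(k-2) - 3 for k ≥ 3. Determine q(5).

-7

q(3) = 2·5 - 3 - 3 = 4
q(4) = 2·4 - 5 - 3 = 0
q(5) = 2·0 - 4 - 3 = -7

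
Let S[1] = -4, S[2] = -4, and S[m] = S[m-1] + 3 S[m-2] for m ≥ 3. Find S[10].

-4636

S[3] = (-4) + 3*(-4) = -16
S[4] = (-16) + 3*(-4) = -28
S[5] = (-28) + 3*(-16) = -76
S[6] = (-76) + 3*(-28) = -160
S[7] = (-160) + 3*(-76) = -388
S[8] = (-388) + 3*(-160) = -868
S[9] = (-868) + 3*(-388) = -2032
S[10] = (-2032) + 3*(-868) = -4636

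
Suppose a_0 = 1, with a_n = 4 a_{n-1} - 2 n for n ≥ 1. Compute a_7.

1826

a_1 = 4*1 - 2 = 2
a_2 = 4*2 - 4 = 4
a_3 = 4*4 - 6 = 10
a_4 = 4*10 - 8 = 32
a_5 = 4*32 - 10 = 118
a_6 = 4*118 - 12 = 460
a_7 = 4*460 - 14 = 1826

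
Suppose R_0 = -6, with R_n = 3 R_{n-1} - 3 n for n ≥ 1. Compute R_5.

R_1 = 3(-6) - 3 = -21
R_2 = 3(-21) - 6 = -69
R_3 = 3(-69) - 9 = -216
R_4 = 3(-216) - 12 = -660
R_5 = 3(-660) - 15 = -1995

-1995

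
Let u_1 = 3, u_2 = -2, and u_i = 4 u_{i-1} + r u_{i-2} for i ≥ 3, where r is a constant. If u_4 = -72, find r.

u_3 = -8 + 3r
u_4 = -32 + 10r
So -32 + 10r = -72, giving r = -4.

-4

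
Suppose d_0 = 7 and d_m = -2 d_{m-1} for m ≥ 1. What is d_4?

d_1 = -2·7 = -14
d_2 = -2·(-14) = 28
d_3 = -2·28 = -56
d_4 = -2·(-56) = 112

112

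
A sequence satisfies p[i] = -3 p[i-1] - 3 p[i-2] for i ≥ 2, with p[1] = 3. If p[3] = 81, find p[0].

7

Let p[0] = x.
p[2] = -9 - 3x
p[3] = 18 + 9x
So 18 + 9x = 81, giving x = 7.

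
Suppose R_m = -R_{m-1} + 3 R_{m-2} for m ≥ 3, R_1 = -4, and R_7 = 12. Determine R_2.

-6

Let R_2 = z.
R_3 = -12 - z
R_4 = 12 + 4z
R_5 = -48 - 7z
R_6 = 84 + 19z
R_7 = -228 - 40z
So -228 - 40z = 12, giving z = -6.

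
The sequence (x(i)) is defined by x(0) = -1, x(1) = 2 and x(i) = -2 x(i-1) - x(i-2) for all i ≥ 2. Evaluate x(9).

x(2) = -2*2 - (-1) = -3
x(3) = -2*(-3) - 2 = 4
x(4) = -2*4 - (-3) = -5
x(5) = -2*(-5) - 4 = 6
x(6) = -2*6 - (-5) = -7
x(7) = -2*(-7) - 6 = 8
x(8) = -2*8 - (-7) = -9
x(9) = -2*(-9) - 8 = 10

10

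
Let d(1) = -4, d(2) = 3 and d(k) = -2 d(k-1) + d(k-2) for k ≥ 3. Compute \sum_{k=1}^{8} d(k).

552

d(3) = -2(3) + (-4) = -10
d(4) = -2(-10) + 3 = 23
d(5) = -2(23) + (-10) = -56
d(6) = -2(-56) + 23 = 135
d(7) = -2(135) + (-56) = -326
d(8) = -2(-326) + 135 = 787
Sum = (-4) + 3 + (-10) + 23 + (-56) + 135 + (-326) + 787 = 552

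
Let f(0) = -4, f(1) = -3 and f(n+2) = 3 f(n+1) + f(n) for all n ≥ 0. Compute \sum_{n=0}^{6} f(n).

f(2) = 3*(-3) + (-4) = -13
f(3) = 3*(-13) + (-3) = -42
f(4) = 3*(-42) + (-13) = -139
f(5) = 3*(-139) + (-42) = -459
f(6) = 3*(-459) + (-139) = -1516
Sum = (-4) + (-3) + (-13) + (-42) + (-139) + (-459) + (-1516) = -2176

-2176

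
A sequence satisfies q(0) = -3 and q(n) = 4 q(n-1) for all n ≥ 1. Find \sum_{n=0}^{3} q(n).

q(1) = 4*(-3) = -12
q(2) = 4*(-12) = -48
q(3) = 4*(-48) = -192
Sum = (-3) + (-12) + (-48) + (-192) = -255

-255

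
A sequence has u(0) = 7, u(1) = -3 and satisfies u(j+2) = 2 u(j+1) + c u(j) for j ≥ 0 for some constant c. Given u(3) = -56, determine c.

u(2) = -6 + 7c
u(3) = -12 + 11c
So -12 + 11c = -56, giving c = -4.

-4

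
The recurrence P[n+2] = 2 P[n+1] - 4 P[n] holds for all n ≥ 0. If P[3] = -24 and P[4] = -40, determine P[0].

3

Rearranging, P[n-2] = (P[n] - 2 P[n-1]) / -4.
P[2] = (-40 - 2(-24)) / -4 = 8/-4 = -2
P[1] = (-24 - 2(-2)) / -4 = -20/-4 = 5
P[0] = (-2 - 2(5)) / -4 = -12/-4 = 3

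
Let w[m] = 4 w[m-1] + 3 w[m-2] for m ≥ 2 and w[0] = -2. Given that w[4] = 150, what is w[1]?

Let w[1] = y.
w[2] = -6 + 4y
w[3] = -24 + 19y
w[4] = -114 + 88y
So -114 + 88y = 150, giving y = 3.

3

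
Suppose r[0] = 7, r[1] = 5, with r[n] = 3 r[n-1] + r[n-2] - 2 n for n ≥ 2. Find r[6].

1807

r[2] = 3(5) + 7 - 4 = 18
r[3] = 3(18) + 5 - 6 = 53
r[4] = 3(53) + 18 - 8 = 169
r[5] = 3(169) + 53 - 10 = 550
r[6] = 3(550) + 169 - 12 = 1807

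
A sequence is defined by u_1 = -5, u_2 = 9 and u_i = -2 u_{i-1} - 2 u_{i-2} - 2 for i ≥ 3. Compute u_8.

u_3 = -2(9) - 2(-5) - 2 = -10
u_4 = -2(-10) - 2(9) - 2 = 0
u_5 = -2(0) - 2(-10) - 2 = 18
u_6 = -2(18) - 2(0) - 2 = -38
u_7 = -2(-38) - 2(18) - 2 = 38
u_8 = -2(38) - 2(-38) - 2 = -2

-2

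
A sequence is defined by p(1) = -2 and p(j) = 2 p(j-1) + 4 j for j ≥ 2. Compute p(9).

2516

p(2) = 2(-2) + 8 = 4
p(3) = 2(4) + 12 = 20
p(4) = 2(20) + 16 = 56
p(5) = 2(56) + 20 = 132
p(6) = 2(132) + 24 = 288
p(7) = 2(288) + 28 = 604
p(8) = 2(604) + 32 = 1240
p(9) = 2(1240) + 36 = 2516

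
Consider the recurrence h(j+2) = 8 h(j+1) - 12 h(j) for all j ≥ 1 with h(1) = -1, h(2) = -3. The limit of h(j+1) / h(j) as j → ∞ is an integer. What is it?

6

The characteristic equation is r^2 - 8r + 12 = 0, which factors as (r - 6)(r - 2) = 0.
So the roots are 6 and 2. Since |6| > |2| and the coefficient of 6^j is non-zero, the ratio tends to 6.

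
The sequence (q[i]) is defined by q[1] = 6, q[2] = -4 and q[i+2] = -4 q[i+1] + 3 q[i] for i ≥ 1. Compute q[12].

q[3] = -4*(-4) + 3*6 = 34
q[4] = -4*34 + 3*(-4) = -148
q[5] = -4*(-148) + 3*34 = 694
q[6] = -4*694 + 3*(-148) = -3220
q[7] = -4*(-3220) + 3*694 = 14962
q[8] = -4*14962 + 3*(-3220) = -69508
q[9] = -4*(-69508) + 3*14962 = 322918
q[10] = -4*322918 + 3*(-69508) = -1500196
q[11] = -4*(-1500196) + 3*322918 = 6969538
q[12] = -4*6969538 + 3*(-1500196) = -32378740

-32378740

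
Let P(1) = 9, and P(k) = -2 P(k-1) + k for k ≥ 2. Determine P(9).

2165

P(2) = -2(9) + 2 = -16
P(3) = -2(-16) + 3 = 35
P(4) = -2(35) + 4 = -66
P(5) = -2(-66) + 5 = 137
P(6) = -2(137) + 6 = -268
P(7) = -2(-268) + 7 = 543
P(8) = -2(543) + 8 = -1078
P(9) = -2(-1078) + 9 = 2165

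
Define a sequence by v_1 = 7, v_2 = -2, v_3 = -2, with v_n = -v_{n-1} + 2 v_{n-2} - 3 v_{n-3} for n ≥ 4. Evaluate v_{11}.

v_4 = -(-2) + 2(-2) - 3(7) = -23
v_5 = -(-23) + 2(-2) - 3(-2) = 25
v_6 = -25 + 2(-23) - 3(-2) = -65
v_7 = -(-65) + 2(25) - 3(-23) = 184
v_8 = -184 + 2(-65) - 3(25) = -389
v_9 = -(-389) + 2(184) - 3(-65) = 952
v_{10} = -952 + 2(-389) - 3(184) = -2282
v_{11} = -(-2282) + 2(952) - 3(-389) = 5353

5353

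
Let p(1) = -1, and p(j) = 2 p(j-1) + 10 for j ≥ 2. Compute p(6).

278

p(2) = 2·(-1) + 10 = 8
p(3) = 2·8 + 10 = 26
p(4) = 2·26 + 10 = 62
p(5) = 2·62 + 10 = 134
p(6) = 2·134 + 10 = 278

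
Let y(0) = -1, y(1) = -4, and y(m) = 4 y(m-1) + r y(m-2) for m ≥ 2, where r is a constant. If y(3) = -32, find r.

-4

y(2) = -16 - r
y(3) = -64 - 8r
So -64 - 8r = -32, giving r = -4.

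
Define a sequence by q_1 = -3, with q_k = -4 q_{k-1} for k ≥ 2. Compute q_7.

-12288

q_2 = -4·(-3) = 12
q_3 = -4·12 = -48
q_4 = -4·(-48) = 192
q_5 = -4·192 = -768
q_6 = -4·(-768) = 3072
q_7 = -4·3072 = -12288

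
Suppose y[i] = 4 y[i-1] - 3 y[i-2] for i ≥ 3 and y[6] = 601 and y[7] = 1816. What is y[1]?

-4

Rearranging, y[i-2] = (y[i] - 4 y[i-1]) / -3.
y[5] = (1816 - 4·601) / -3 = -588/-3 = 196
y[4] = (601 - 4·196) / -3 = -183/-3 = 61
y[3] = (196 - 4·61) / -3 = -48/-3 = 16
y[2] = (61 - 4·16) / -3 = -3/-3 = 1
y[1] = (16 - 4·1) / -3 = 12/-3 = -4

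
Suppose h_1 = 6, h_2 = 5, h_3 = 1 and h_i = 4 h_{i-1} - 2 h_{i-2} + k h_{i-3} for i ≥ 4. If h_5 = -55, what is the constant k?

h_4 = -6 + 6k
h_5 = -26 + 29k
So -26 + 29k = -55, giving k = -1.

-1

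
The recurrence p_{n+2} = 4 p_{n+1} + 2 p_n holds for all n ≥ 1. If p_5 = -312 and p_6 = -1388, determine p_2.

-3

Rearranging, p_{n-2} = (p_n - 4 p_{n-1}) / 2.
p_4 = (-1388 - 4(-312)) / 2 = -140/2 = -70
p_3 = (-312 - 4(-70)) / 2 = -32/2 = -16
p_2 = (-70 - 4(-16)) / 2 = -6/2 = -3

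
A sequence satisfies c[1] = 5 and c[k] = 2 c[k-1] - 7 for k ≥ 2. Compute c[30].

The fixed point is -7/(1 - 2) = 7, so c[k] - 7 = 2(c[k-1] - 7).
Hence c[k] = -2·2^{k-1} + 7.
c[30] = -2·2^{29} + 7 = -2·536870912 + 7 = -1073741817.

-1073741817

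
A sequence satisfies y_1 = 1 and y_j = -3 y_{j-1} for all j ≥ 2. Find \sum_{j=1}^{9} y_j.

y_2 = -3(1) = -3
y_3 = -3(-3) = 9
y_4 = -3(9) = -27
y_5 = -3(-27) = 81
y_6 = -3(81) = -243
y_7 = -3(-243) = 729
y_8 = -3(729) = -2187
y_9 = -3(-2187) = 6561
Sum = 1 + (-3) + 9 + (-27) + 81 + (-243) + 729 + (-2187) + 6561 = 4921

4921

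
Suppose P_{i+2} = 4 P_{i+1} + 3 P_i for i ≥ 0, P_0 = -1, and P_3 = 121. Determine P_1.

Let P_1 = y.
P_2 = -3 + 4y
P_3 = -12 + 19y
So -12 + 19y = 121, giving y = 7.

7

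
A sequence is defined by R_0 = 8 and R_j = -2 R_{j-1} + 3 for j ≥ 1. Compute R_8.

R_1 = -2*8 + 3 = -13
R_2 = -2*(-13) + 3 = 29
R_3 = -2*29 + 3 = -55
R_4 = -2*(-55) + 3 = 113
R_5 = -2*113 + 3 = -223
R_6 = -2*(-223) + 3 = 449
R_7 = -2*449 + 3 = -895
R_8 = -2*(-895) + 3 = 1793

1793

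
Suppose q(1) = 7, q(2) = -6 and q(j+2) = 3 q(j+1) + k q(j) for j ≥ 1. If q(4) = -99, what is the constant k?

-3

q(3) = -18 + 7k
q(4) = -54 + 15k
So -54 + 15k = -99, giving k = -3.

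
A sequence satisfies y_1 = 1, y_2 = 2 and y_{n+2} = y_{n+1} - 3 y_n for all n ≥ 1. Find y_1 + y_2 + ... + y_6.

8

y_3 = 2 - 3·1 = -1
y_4 = (-1) - 3·2 = -7
y_5 = (-7) - 3·(-1) = -4
y_6 = (-4) - 3·(-7) = 17
Sum = 1 + 2 + (-1) + (-7) + (-4) + 17 = 8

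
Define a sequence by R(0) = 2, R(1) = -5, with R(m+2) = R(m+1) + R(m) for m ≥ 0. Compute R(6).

R(2) = (-5) + 2 = -3
R(3) = (-3) + (-5) = -8
R(4) = (-8) + (-3) = -11
R(5) = (-11) + (-8) = -19
R(6) = (-19) + (-11) = -30

-30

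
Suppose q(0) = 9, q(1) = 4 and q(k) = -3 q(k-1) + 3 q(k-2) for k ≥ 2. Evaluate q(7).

q(2) = -3·4 + 3·9 = 15
q(3) = -3·15 + 3·4 = -33
q(4) = -3·(-33) + 3·15 = 144
q(5) = -3·144 + 3·(-33) = -531
q(6) = -3·(-531) + 3·144 = 2025
q(7) = -3·2025 + 3·(-531) = -7668

-7668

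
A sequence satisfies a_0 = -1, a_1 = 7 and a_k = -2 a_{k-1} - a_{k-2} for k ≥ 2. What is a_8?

-49

a_2 = -2(7) - (-1) = -13
a_3 = -2(-13) - 7 = 19
a_4 = -2(19) - (-13) = -25
a_5 = -2(-25) - 19 = 31
a_6 = -2(31) - (-25) = -37
a_7 = -2(-37) - 31 = 43
a_8 = -2(43) - (-37) = -49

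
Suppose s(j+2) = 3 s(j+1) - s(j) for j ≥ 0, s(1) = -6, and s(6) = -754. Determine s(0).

Let s(0) = y.
s(2) = -18 - y
s(3) = -48 - 3y
s(4) = -126 - 8y
s(5) = -330 - 21y
s(6) = -864 - 55y
So -864 - 55y = -754, giving y = -2.

-2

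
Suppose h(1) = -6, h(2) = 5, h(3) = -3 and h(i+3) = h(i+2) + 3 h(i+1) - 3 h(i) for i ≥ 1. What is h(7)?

33

h(4) = (-3) + 3*5 - 3*(-6) = 30
h(5) = 30 + 3*(-3) - 3*5 = 6
h(6) = 6 + 3*30 - 3*(-3) = 105
h(7) = 105 + 3*6 - 3*30 = 33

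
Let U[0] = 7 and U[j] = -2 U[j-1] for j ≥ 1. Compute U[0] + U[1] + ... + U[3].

U[1] = -2·7 = -14
U[2] = -2·(-14) = 28
U[3] = -2·28 = -56
Sum = 7 + (-14) + 28 + (-56) = -35

-35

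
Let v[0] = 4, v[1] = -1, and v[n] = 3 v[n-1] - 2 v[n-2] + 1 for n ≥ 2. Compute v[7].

v[2] = 3·(-1) - 2·4 + 1 = -10
v[3] = 3·(-10) - 2·(-1) + 1 = -27
v[4] = 3·(-27) - 2·(-10) + 1 = -60
v[5] = 3·(-60) - 2·(-27) + 1 = -125
v[6] = 3·(-125) - 2·(-60) + 1 = -254
v[7] = 3·(-254) - 2·(-125) + 1 = -511

-511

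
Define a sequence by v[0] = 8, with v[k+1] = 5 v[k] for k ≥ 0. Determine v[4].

v[1] = 5*8 = 40
v[2] = 5*40 = 200
v[3] = 5*200 = 1000
v[4] = 5*1000 = 5000

5000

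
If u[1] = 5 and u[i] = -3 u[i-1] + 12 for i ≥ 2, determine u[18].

-258280323

The fixed point is 12/(1 + 3) = 3, so u[i] - 3 = -3(u[i-1] - 3).
Hence u[i] = 2·(-3)^{i-1} + 3.
u[18] = 2·(-3)^{17} + 3 = 2·-129140163 + 3 = -258280323.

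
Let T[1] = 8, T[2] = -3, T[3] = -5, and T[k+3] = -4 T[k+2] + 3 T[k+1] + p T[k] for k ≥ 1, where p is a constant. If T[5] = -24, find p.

-1

T[4] = 11 + 8p
T[5] = -59 - 35p
So -59 - 35p = -24, giving p = -1.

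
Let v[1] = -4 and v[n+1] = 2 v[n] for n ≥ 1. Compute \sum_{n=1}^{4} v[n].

v[2] = 2·(-4) = -8
v[3] = 2·(-8) = -16
v[4] = 2·(-16) = -32
Sum = (-4) + (-8) + (-16) + (-32) = -60

-60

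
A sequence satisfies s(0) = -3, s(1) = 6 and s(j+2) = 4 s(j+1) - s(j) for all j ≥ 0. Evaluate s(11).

s(2) = 4·6 - (-3) = 27
s(3) = 4·27 - 6 = 102
s(4) = 4·102 - 27 = 381
s(5) = 4·381 - 102 = 1422
s(6) = 4·1422 - 381 = 5307
s(7) = 4·5307 - 1422 = 19806
s(8) = 4·19806 - 5307 = 73917
s(9) = 4·73917 - 19806 = 275862
s(10) = 4·275862 - 73917 = 1029531
s(11) = 4·1029531 - 275862 = 3842262

3842262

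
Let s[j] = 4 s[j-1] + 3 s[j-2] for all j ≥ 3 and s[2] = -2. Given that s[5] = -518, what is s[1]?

-6

Let s[1] = w.
s[3] = -8 + 3w
s[4] = -38 + 12w
s[5] = -176 + 57w
So -176 + 57w = -518, giving w = -6.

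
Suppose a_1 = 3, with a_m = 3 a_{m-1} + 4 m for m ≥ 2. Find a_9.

52467

a_2 = 3(3) + 8 = 17
a_3 = 3(17) + 12 = 63
a_4 = 3(63) + 16 = 205
a_5 = 3(205) + 20 = 635
a_6 = 3(635) + 24 = 1929
a_7 = 3(1929) + 28 = 5815
a_8 = 3(5815) + 32 = 17477
a_9 = 3(17477) + 36 = 52467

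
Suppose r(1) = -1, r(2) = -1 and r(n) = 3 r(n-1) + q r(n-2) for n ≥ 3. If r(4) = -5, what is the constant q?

r(3) = -3 - q
r(4) = -9 - 4q
So -9 - 4q = -5, giving q = -1.

-1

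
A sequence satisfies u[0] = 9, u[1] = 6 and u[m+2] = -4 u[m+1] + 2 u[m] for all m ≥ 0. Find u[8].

-61296

u[2] = -4*6 + 2*9 = -6
u[3] = -4*(-6) + 2*6 = 36
u[4] = -4*36 + 2*(-6) = -156
u[5] = -4*(-156) + 2*36 = 696
u[6] = -4*696 + 2*(-156) = -3096
u[7] = -4*(-3096) + 2*696 = 13776
u[8] = -4*13776 + 2*(-3096) = -61296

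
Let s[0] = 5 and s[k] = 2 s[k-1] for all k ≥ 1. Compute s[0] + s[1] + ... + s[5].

315

s[1] = 2·5 = 10
s[2] = 2·10 = 20
s[3] = 2·20 = 40
s[4] = 2·40 = 80
s[5] = 2·80 = 160
Sum = 5 + 10 + 20 + 40 + 80 + 160 = 315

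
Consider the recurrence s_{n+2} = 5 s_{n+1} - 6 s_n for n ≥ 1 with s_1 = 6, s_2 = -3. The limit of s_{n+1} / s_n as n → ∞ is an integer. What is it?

3

The characteristic equation is r^2 - 5r + 6 = 0, which factors as (r - 3)(r - 2) = 0.
So the roots are 3 and 2. Since |3| > |2| and the coefficient of 3^n is non-zero, the ratio tends to 3.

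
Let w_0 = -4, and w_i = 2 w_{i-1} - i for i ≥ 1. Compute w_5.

w_1 = 2·(-4) - 1 = -9
w_2 = 2·(-9) - 2 = -20
w_3 = 2·(-20) - 3 = -43
w_4 = 2·(-43) - 4 = -90
w_5 = 2·(-90) - 5 = -185

-185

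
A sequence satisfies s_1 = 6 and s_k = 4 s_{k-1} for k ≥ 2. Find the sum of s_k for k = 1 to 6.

s_2 = 4(6) = 24
s_3 = 4(24) = 96
s_4 = 4(96) = 384
s_5 = 4(384) = 1536
s_6 = 4(1536) = 6144
Sum = 6 + 24 + 96 + 384 + 1536 + 6144 = 8190

8190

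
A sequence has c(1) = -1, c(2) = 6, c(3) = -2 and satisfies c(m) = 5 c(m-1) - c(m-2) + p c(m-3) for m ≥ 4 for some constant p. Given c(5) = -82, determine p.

-4

c(4) = -16 - p
c(5) = -78 + p
So -78 + p = -82, giving p = -4.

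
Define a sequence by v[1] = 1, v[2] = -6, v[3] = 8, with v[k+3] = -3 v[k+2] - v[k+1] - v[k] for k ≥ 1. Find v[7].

426

v[4] = -3(8) - (-6) - 1 = -19
v[5] = -3(-19) - 8 - (-6) = 55
v[6] = -3(55) - (-19) - 8 = -154
v[7] = -3(-154) - 55 - (-19) = 426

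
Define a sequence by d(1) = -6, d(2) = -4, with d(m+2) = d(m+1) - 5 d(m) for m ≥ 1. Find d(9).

d(3) = (-4) - 5·(-6) = 26
d(4) = 26 - 5·(-4) = 46
d(5) = 46 - 5·26 = -84
d(6) = (-84) - 5·46 = -314
d(7) = (-314) - 5·(-84) = 106
d(8) = 106 - 5·(-314) = 1676
d(9) = 1676 - 5·106 = 1146

1146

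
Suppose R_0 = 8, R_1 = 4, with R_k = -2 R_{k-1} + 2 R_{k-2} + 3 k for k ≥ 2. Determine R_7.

R_2 = -2(4) + 2(8) + 6 = 14
R_3 = -2(14) + 2(4) + 9 = -11
R_4 = -2(-11) + 2(14) + 12 = 62
R_5 = -2(62) + 2(-11) + 15 = -131
R_6 = -2(-131) + 2(62) + 18 = 404
R_7 = -2(404) + 2(-131) + 21 = -1049

-1049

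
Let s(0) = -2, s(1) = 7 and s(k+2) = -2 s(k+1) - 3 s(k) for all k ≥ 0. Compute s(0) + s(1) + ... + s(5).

-27

s(2) = -2*7 - 3*(-2) = -8
s(3) = -2*(-8) - 3*7 = -5
s(4) = -2*(-5) - 3*(-8) = 34
s(5) = -2*34 - 3*(-5) = -53
Sum = (-2) + 7 + (-8) + (-5) + 34 + (-53) = -27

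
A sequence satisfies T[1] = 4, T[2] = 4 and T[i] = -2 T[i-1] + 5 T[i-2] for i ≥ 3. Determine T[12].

T[3] = -2*4 + 5*4 = 12
T[4] = -2*12 + 5*4 = -4
T[5] = -2*(-4) + 5*12 = 68
T[6] = -2*68 + 5*(-4) = -156
T[7] = -2*(-156) + 5*68 = 652
T[8] = -2*652 + 5*(-156) = -2084
T[9] = -2*(-2084) + 5*652 = 7428
T[10] = -2*7428 + 5*(-2084) = -25276
T[11] = -2*(-25276) + 5*7428 = 87692
T[12] = -2*87692 + 5*(-25276) = -301764

-301764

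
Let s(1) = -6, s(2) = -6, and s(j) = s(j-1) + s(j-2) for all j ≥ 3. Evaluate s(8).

-126

s(3) = (-6) + (-6) = -12
s(4) = (-12) + (-6) = -18
s(5) = (-18) + (-12) = -30
s(6) = (-30) + (-18) = -48
s(7) = (-48) + (-30) = -78
s(8) = (-78) + (-48) = -126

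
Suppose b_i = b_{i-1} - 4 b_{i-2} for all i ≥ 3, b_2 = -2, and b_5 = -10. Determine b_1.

Let b_1 = y.
b_3 = -2 - 4y
b_4 = 6 - 4y
b_5 = 14 + 12y
So 14 + 12y = -10, giving y = -2.

-2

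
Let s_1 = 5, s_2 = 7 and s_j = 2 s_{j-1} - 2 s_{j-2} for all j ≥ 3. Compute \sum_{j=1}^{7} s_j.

-54

s_3 = 2*7 - 2*5 = 4
s_4 = 2*4 - 2*7 = -6
s_5 = 2*(-6) - 2*4 = -20
s_6 = 2*(-20) - 2*(-6) = -28
s_7 = 2*(-28) - 2*(-20) = -16
Sum = 5 + 7 + 4 + (-6) + (-20) + (-28) + (-16) = -54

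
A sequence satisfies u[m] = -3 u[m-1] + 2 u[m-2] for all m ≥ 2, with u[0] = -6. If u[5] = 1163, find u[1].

5

Let u[1] = z.
u[2] = -12 - 3z
u[3] = 36 + 11z
u[4] = -132 - 39z
u[5] = 468 + 139z
So 468 + 139z = 1163, giving z = 5.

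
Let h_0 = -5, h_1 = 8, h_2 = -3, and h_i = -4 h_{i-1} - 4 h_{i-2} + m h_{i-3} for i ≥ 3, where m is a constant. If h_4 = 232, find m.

h_3 = -20 - 5m
h_4 = 92 + 28m
So 92 + 28m = 232, giving m = 5.

5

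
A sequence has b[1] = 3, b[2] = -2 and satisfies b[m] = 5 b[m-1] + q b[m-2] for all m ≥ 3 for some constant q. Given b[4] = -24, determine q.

2

b[3] = -10 + 3q
b[4] = -50 + 13q
So -50 + 13q = -24, giving q = 2.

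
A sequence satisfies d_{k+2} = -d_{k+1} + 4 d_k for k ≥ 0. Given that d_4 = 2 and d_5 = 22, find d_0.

1

Rearranging, d_{k-2} = (d_k + d_{k-1}) / 4.
d_3 = (22 + 2) / 4 = 24/4 = 6
d_2 = (2 + 6) / 4 = 8/4 = 2
d_1 = (6 + 2) / 4 = 8/4 = 2
d_0 = (2 + 2) / 4 = 4/4 = 1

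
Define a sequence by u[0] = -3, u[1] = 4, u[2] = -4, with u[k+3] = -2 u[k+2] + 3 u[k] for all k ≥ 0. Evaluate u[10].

u[3] = -2*(-4) + 3*(-3) = -1
u[4] = -2*(-1) + 3*4 = 14
u[5] = -2*14 + 3*(-4) = -40
u[6] = -2*(-40) + 3*(-1) = 77
u[7] = -2*77 + 3*14 = -112
u[8] = -2*(-112) + 3*(-40) = 104
u[9] = -2*104 + 3*77 = 23
u[10] = -2*23 + 3*(-112) = -382

-382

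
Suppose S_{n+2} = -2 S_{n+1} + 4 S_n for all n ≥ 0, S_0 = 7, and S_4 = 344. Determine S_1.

-5

Let S_1 = v.
S_2 = 28 - 2v
S_3 = -56 + 8v
S_4 = 224 - 24v
So 224 - 24v = 344, giving v = -5.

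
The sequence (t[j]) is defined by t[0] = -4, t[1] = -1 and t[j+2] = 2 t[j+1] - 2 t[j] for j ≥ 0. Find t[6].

-24

t[2] = 2*(-1) - 2*(-4) = 6
t[3] = 2*6 - 2*(-1) = 14
t[4] = 2*14 - 2*6 = 16
t[5] = 2*16 - 2*14 = 4
t[6] = 2*4 - 2*16 = -24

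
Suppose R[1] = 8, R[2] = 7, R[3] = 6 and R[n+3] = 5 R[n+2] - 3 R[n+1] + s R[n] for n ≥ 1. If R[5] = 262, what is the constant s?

5

R[4] = 9 + 8s
R[5] = 27 + 47s
So 27 + 47s = 262, giving s = 5.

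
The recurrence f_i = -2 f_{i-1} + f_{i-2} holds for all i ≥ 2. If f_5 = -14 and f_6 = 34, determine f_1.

Rearranging, f_{i-2} = f_i + 2 f_{i-1}.
f_4 = 34 + 2(-14) = 6
f_3 = -14 + 2(6) = -2
f_2 = 6 + 2(-2) = 2
f_1 = -2 + 2(2) = 2

2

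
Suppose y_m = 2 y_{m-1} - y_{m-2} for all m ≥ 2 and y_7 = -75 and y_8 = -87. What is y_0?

Rearranging, y_{m-2} = -(y_m - 2 y_{m-1}).
y_6 = -(-87 - 2*(-75)) = -63
y_5 = -(-75 - 2*(-63)) = -51
y_4 = -(-63 - 2*(-51)) = -39
y_3 = -(-51 - 2*(-39)) = -27
y_2 = -(-39 - 2*(-27)) = -15
y_1 = -(-27 - 2*(-15)) = -3
y_0 = -(-15 - 2*(-3)) = 9

9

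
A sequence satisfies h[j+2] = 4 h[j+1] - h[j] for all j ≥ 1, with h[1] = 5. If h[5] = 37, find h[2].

Let h[2] = x.
h[3] = -5 + 4x
h[4] = -20 + 15x
h[5] = -75 + 56x
So -75 + 56x = 37, giving x = 2.

2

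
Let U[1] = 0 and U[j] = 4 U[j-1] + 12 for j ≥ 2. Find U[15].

1073741820

The fixed point is 12/(1 - 4) = -4, so U[j] + 4 = 4(U[j-1] + 4).
Hence U[j] = 4·4^{j-1} - 4.
U[15] = 4·4^{14} - 4 = 4·268435456 - 4 = 1073741820.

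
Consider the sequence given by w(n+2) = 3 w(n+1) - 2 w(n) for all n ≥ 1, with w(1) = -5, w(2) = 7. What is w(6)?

w(3) = 3(7) - 2(-5) = 31
w(4) = 3(31) - 2(7) = 79
w(5) = 3(79) - 2(31) = 175
w(6) = 3(175) - 2(79) = 367

367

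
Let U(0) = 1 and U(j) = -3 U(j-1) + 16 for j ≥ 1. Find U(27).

22876792454965

The fixed point is 16/(1 + 3) = 4, so U(j) - 4 = -3(U(j-1) - 4).
Hence U(j) = -3·(-3)^j + 4.
U(27) = -3·(-3)^{27} + 4 = -3·-7625597484987 + 4 = 22876792454965.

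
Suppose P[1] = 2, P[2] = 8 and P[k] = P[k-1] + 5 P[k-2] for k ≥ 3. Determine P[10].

P[3] = 8 + 5·2 = 18
P[4] = 18 + 5·8 = 58
P[5] = 58 + 5·18 = 148
P[6] = 148 + 5·58 = 438
P[7] = 438 + 5·148 = 1178
P[8] = 1178 + 5·438 = 3368
P[9] = 3368 + 5·1178 = 9258
P[10] = 9258 + 5·3368 = 26098

26098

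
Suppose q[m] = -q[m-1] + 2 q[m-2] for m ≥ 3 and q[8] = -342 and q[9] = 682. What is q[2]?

Rearranging, q[m-2] = (q[m] + q[m-1]) / 2.
q[7] = (682 + (-342)) / 2 = 340/2 = 170
q[6] = (-342 + 170) / 2 = -172/2 = -86
q[5] = (170 + (-86)) / 2 = 84/2 = 42
q[4] = (-86 + 42) / 2 = -44/2 = -22
q[3] = (42 + (-22)) / 2 = 20/2 = 10
q[2] = (-22 + 10) / 2 = -12/2 = -6

-6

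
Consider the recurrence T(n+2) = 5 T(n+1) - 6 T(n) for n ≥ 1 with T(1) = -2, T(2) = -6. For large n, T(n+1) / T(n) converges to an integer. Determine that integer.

3

The characteristic equation is r^2 - 5r + 6 = 0, which factors as (r - 3)(r - 2) = 0.
So the roots are 3 and 2. Since |3| > |2| and the coefficient of 3^n is non-zero, the ratio tends to 3.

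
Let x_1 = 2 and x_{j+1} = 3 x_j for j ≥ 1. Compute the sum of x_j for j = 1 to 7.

x_2 = 3(2) = 6
x_3 = 3(6) = 18
x_4 = 3(18) = 54
x_5 = 3(54) = 162
x_6 = 3(162) = 486
x_7 = 3(486) = 1458
Sum = 2 + 6 + 18 + 54 + 162 + 486 + 1458 = 2186

2186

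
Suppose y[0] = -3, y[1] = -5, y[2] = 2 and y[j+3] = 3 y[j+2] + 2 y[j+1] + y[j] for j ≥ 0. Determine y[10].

y[3] = 3(2) + 2(-5) + (-3) = -7
y[4] = 3(-7) + 2(2) + (-5) = -22
y[5] = 3(-22) + 2(-7) + 2 = -78
y[6] = 3(-78) + 2(-22) + (-7) = -285
y[7] = 3(-285) + 2(-78) + (-22) = -1033
y[8] = 3(-1033) + 2(-285) + (-78) = -3747
y[9] = 3(-3747) + 2(-1033) + (-285) = -13592
y[10] = 3(-13592) + 2(-3747) + (-1033) = -49303

-49303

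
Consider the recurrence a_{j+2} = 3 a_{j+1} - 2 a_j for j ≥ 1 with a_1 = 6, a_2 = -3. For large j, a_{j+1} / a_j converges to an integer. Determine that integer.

The characteristic equation is r^2 - 3r + 2 = 0, which factors as (r - 2)(r - 1) = 0.
So the roots are 2 and 1. Since |2| > |1| and the coefficient of 2^j is non-zero, the ratio tends to 2.

2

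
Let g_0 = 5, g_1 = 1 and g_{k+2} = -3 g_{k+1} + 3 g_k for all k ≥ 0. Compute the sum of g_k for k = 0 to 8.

21810

g_2 = -3(1) + 3(5) = 12
g_3 = -3(12) + 3(1) = -33
g_4 = -3(-33) + 3(12) = 135
g_5 = -3(135) + 3(-33) = -504
g_6 = -3(-504) + 3(135) = 1917
g_7 = -3(1917) + 3(-504) = -7263
g_8 = -3(-7263) + 3(1917) = 27540
Sum = 5 + 1 + 12 + (-33) + 135 + (-504) + 1917 + (-7263) + 27540 = 21810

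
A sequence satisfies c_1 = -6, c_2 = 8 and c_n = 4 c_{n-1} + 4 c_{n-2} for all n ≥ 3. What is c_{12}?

c_3 = 4·8 + 4·(-6) = 8
c_4 = 4·8 + 4·8 = 64
c_5 = 4·64 + 4·8 = 288
c_6 = 4·288 + 4·64 = 1408
c_7 = 4·1408 + 4·288 = 6784
c_8 = 4·6784 + 4·1408 = 32768
c_9 = 4·32768 + 4·6784 = 158208
c_{10} = 4·158208 + 4·32768 = 763904
c_{11} = 4·763904 + 4·158208 = 3688448
c_{12} = 4·3688448 + 4·763904 = 17809408

17809408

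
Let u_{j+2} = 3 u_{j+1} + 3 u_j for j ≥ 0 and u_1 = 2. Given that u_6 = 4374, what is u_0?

6

Let u_0 = w.
u_2 = 6 + 3w
u_3 = 24 + 9w
u_4 = 90 + 36w
u_5 = 342 + 135w
u_6 = 1296 + 513w
So 1296 + 513w = 4374, giving w = 6.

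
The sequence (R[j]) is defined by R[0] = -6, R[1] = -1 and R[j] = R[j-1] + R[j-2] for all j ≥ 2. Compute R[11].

R[2] = (-1) + (-6) = -7
R[3] = (-7) + (-1) = -8
R[4] = (-8) + (-7) = -15
R[5] = (-15) + (-8) = -23
R[6] = (-23) + (-15) = -38
R[7] = (-38) + (-23) = -61
R[8] = (-61) + (-38) = -99
R[9] = (-99) + (-61) = -160
R[10] = (-160) + (-99) = -259
R[11] = (-259) + (-160) = -419

-419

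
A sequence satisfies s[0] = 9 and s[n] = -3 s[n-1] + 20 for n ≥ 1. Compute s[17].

The fixed point is 20/(1 + 3) = 5, so s[n] - 5 = -3(s[n-1] - 5).
Hence s[n] = 4·(-3)^n + 5.
s[17] = 4·(-3)^{17} + 5 = 4·-129140163 + 5 = -516560647.

-516560647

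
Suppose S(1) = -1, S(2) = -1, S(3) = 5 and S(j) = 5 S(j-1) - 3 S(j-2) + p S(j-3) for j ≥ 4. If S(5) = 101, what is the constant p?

S(4) = 28 - p
S(5) = 125 - 6p
So 125 - 6p = 101, giving p = 4.

4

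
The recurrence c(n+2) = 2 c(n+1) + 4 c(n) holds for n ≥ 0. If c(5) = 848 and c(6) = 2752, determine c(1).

Rearranging, c(n-2) = (c(n) - 2 c(n-1)) / 4.
c(4) = (2752 - 2·848) / 4 = 1056/4 = 264
c(3) = (848 - 2·264) / 4 = 320/4 = 80
c(2) = (264 - 2·80) / 4 = 104/4 = 26
c(1) = (80 - 2·26) / 4 = 28/4 = 7

7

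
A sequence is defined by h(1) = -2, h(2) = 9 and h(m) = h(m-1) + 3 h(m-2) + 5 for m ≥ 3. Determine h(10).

5200

h(3) = 9 + 3*(-2) + 5 = 8
h(4) = 8 + 3*9 + 5 = 40
h(5) = 40 + 3*8 + 5 = 69
h(6) = 69 + 3*40 + 5 = 194
h(7) = 194 + 3*69 + 5 = 406
h(8) = 406 + 3*194 + 5 = 993
h(9) = 993 + 3*406 + 5 = 2216
h(10) = 2216 + 3*993 + 5 = 5200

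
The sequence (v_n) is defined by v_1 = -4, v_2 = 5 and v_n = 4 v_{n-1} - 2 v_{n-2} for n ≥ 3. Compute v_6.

v_3 = 4(5) - 2(-4) = 28
v_4 = 4(28) - 2(5) = 102
v_5 = 4(102) - 2(28) = 352
v_6 = 4(352) - 2(102) = 1204

1204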